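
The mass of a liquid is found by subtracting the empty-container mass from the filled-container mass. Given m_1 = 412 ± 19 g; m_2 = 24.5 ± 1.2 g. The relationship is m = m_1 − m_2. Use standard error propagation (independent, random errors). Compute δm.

19.0 g

m is a linear combination, so absolute uncertainties add in quadrature:
  (δm_1)² = 361;  (δm_2)² = 1.44
δm = √(362) = 19.0 g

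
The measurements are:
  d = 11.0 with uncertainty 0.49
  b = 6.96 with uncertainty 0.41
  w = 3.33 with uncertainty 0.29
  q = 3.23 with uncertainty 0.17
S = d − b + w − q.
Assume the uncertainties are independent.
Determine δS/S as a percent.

17.4%

For a sum/difference, combine absolute errors in quadrature:
  (δd)² = 0.240;  (δb)² = 0.168;  (δw)² = 0.0841;  (δq)² = 0.0289
δS = √(0.521) = 0.722
S = 4.14, so δS/S = 0.722/4.14 = 0.174.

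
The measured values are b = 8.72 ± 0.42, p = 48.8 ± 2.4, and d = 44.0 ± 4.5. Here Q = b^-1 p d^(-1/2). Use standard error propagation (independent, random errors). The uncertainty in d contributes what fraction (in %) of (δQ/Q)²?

(δQ/Q)² = (-1·δb/b)² + (1·δp/p)² + (−½·δd/d)²
  b term: (-1×0.0482)² = 0.00232
  p term: (1×0.0492)² = 0.00242
  d term: (-0.5×0.102)² = 0.00261
Total = 0.00735. Share from d = 0.00261/0.00735 = 0.356.

35.6%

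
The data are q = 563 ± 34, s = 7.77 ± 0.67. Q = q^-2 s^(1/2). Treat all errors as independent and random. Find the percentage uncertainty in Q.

12.8%

Relative error in a monomial: (δQ/Q)² = Σ (nᵢ · δxᵢ/xᵢ)².
  (-2·δq/q)² = (-2×0.0604)² = 0.0146;  (½·δs/s)² = (0.5×0.0862)² = 0.00186
δQ/Q = √(0.0164) = 0.128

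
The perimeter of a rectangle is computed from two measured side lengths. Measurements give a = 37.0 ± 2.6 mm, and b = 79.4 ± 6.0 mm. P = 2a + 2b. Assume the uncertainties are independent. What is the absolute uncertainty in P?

13.1 mm

For a sum/difference, combine absolute errors in quadrature:
  (2·δa)² = 27.0;  (2·δb)² = 144
δP = √(171) = 13.1 mm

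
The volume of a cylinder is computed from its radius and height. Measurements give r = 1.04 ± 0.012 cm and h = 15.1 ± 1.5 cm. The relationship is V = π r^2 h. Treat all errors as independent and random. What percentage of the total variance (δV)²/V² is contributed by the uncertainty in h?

(δV/V)² = (2·δr/r)² + (1·δh/h)²
  r term: (2×0.0115)² = 0.000533
  h term: (1×0.0993)² = 0.00987
Total = 0.0104. Share from h = 0.00987/0.0104 = 0.949.

94.9%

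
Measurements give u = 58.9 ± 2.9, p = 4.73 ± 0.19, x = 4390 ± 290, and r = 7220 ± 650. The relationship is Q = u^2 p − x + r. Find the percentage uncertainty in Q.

9.80%

Let w = u^2·p = 16400. δw/w = √((2·δu/u)² + (1·δp/p)²) = √(0.00970 + 0.00161) = 0.106, so δw = 1750.
Q = w − x + r: δQ = √(δw² + δx² + δr²) = √(3.05e+06 + 84100 + 4.22e+05) = 1880
Q = 19200, so δQ/Q = 1880/19200 = 0.0980.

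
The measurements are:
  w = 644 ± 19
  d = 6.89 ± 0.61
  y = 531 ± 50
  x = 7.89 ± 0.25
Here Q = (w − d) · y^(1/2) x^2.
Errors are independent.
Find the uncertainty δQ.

Let u = w − d = 637. δu = √(δw² + δd²) = √(361 + 0.372) = 19.0, so δu/u = 0.0298.
Q is then a monomial in u, y, x:
δQ/Q = √((δu/u)² + (½·δy/y)² + (2·δx/x)²) = √(0.000890 + 0.00222 + 0.00402) = 0.0844
Q = 9.14e+05, so δQ = 0.0844 × 9.14e+05 = 77100.

77100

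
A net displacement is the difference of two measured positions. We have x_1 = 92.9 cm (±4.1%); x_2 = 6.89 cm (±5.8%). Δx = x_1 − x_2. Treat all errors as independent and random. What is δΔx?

Δx is a linear combination, so absolute uncertainties add in quadrature:
  (δx_1)² = 14.5;  (δx_2)² = 0.160
δΔx = √(14.7) = 3.83 cm

3.83 cm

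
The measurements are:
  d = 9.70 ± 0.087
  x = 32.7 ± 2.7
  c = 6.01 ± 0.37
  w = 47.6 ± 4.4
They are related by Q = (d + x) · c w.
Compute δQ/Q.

Let u = d + x = 42.4. δu = √(δd² + δx²) = √(0.00757 + 7.29) = 2.70, so δu/u = 0.0637.
Q is then a monomial in u, c, w:
δQ/Q = √((δu/u)² + (1·δc/c)² + (1·δw/w)²) = √(0.00406 + 0.00379 + 0.00854) = 0.128

0.128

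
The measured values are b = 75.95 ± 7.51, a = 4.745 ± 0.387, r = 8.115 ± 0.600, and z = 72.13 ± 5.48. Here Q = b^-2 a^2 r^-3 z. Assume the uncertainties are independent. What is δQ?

0.000183

Relative error in a monomial: (δQ/Q)² = Σ (nᵢ · δxᵢ/xᵢ)².
  (-2·δb/b)² = (-2×0.0989)² = 0.0391;  (2·δa/a)² = (2×0.0816)² = 0.0266;  (-3·δr/r)² = (-3×0.0739)² = 0.0492;  (1·δz/z)² = (1×0.0760)² = 0.00577
δQ/Q = √(0.121) = 0.347
Q = 0.0005268, so δQ = 0.347 × 0.0005268 = 0.000183.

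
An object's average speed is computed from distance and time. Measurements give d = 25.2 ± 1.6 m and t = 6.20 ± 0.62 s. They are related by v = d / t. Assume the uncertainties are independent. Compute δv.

0.481 m/s

Relative error in a monomial: (δv/v)² = Σ (nᵢ · δxᵢ/xᵢ)².
  (1·δd/d)² = (1×0.0635)² = 0.00403;  (-1·δt/t)² = (-1×0.100)² = 0.0100
δv/v = √(0.0140) = 0.118
v = 4.06 m/s, so δv = 0.118 × 4.06 = 0.481 m/s.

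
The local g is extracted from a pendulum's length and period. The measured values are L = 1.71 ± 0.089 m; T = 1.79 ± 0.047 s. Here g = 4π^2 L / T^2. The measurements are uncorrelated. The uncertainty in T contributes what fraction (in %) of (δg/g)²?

(δg/g)² = (1·δL/L)² + (-2·δT/T)²
  L term: (1×0.0520)² = 0.00271
  T term: (-2×0.0263)² = 0.00276
Total = 0.00547. Share from T = 0.00276/0.00547 = 0.504.

50.4%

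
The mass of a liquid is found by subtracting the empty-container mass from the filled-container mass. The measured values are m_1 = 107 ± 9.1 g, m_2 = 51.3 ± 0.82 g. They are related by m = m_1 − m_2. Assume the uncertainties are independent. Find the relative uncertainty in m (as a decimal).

0.164

m is a linear combination, so absolute uncertainties add in quadrature:
  (δm_1)² = 82.8;  (δm_2)² = 0.672
δm = √(83.5) = 9.14 g
m = 55.7 g, so δm/m = 9.14/55.7 = 0.164.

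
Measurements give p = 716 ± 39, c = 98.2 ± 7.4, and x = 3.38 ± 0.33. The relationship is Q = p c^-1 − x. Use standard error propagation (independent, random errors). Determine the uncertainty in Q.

0.754

Let w = p·c^-1 = 7.29. δw/w = √((1·δp/p)² + (-1·δc/c)²) = √(0.00297 + 0.00568) = 0.0930, so δw = 0.678.
Q = w − x: δQ = √(δw² + δx²) = √(0.460 + 0.109) = 0.754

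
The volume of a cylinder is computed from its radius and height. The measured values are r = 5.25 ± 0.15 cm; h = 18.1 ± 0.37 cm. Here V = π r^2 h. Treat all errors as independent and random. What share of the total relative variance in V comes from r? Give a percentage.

88.7%

(δV/V)² = (2·δr/r)² + (1·δh/h)²
  r term: (2×0.0286)² = 0.00327
  h term: (1×0.0204)² = 0.000418
Total = 0.00368. Share from r = 0.00327/0.00368 = 0.887.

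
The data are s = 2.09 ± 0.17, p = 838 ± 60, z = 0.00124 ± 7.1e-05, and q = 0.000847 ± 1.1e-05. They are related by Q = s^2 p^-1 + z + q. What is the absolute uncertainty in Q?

Let w = s^2·p^-1 = 0.00521. δw/w = √((2·δs/s)² + (-1·δp/p)²) = √(0.0265 + 0.00513) = 0.178, so δw = 0.000926.
Q = w + z + q: δQ = √(δw² + δz² + δq²) = √(8.58e-07 + 5.04e-09 + 1.21e-10) = 0.000929

0.000929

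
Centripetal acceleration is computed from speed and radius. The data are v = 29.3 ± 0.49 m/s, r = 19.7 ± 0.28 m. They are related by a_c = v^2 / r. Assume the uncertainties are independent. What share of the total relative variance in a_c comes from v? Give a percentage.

(δa_c/a_c)² = (2·δv/v)² + (-1·δr/r)²
  v term: (2×0.0167)² = 0.00112
  r term: (-1×0.0142)² = 0.000202
Total = 0.00132. Share from v = 0.00112/0.00132 = 0.847.

84.7%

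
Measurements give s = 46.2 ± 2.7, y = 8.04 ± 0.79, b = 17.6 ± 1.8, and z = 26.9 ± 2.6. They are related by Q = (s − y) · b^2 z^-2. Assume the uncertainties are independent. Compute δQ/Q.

0.291

Let u = s − y = 38.2. δu = √(δs² + δy²) = √(7.29 + 0.624) = 2.81, so δu/u = 0.0737.
Q is then a monomial in u, b, z:
δQ/Q = √((δu/u)² + (2·δb/b)² + (-2·δz/z)²) = √(0.00543 + 0.0418 + 0.0374) = 0.291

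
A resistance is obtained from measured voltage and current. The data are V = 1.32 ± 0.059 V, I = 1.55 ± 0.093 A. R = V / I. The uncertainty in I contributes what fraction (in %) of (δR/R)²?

(δR/R)² = (1·δV/V)² + (-1·δI/I)²
  V term: (1×0.0447)² = 0.00200
  I term: (-1×0.0600)² = 0.00360
Total = 0.00560. Share from I = 0.00360/0.00560 = 0.643.

64.3%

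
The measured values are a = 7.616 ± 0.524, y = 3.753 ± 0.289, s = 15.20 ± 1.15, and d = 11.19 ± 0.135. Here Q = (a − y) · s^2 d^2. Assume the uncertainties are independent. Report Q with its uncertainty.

111800 ± 24400

Let u = a − y = 3.863. δu = √(δa² + δy²) = √(0.275 + 0.0835) = 0.598, so δu/u = 0.155.
Q is then a monomial in u, s, d:
δQ/Q = √((δu/u)² + (2·δs/s)² + (2·δd/d)²) = √(0.0240 + 0.0229 + 0.000582) = 0.218
Q = 111800, so δQ = 0.218 × 111800 = 24400.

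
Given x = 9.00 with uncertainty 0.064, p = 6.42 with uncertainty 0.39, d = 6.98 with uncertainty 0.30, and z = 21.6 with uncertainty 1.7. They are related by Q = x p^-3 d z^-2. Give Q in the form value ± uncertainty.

0.000509 ± 0.000125

Q is a product of powers, so relative uncertainties combine in quadrature:
  (1·δx/x)² = (1×0.00711)² = 5.06e-05;  (-3·δp/p)² = (-3×0.0607)² = 0.0332;  (1·δd/d)² = (1×0.0430)² = 0.00185;  (-2·δz/z)² = (-2×0.0787)² = 0.0248
δQ/Q = √(0.0599) = 0.245
Q = 0.000509, so δQ = 0.245 × 0.000509 = 0.000125.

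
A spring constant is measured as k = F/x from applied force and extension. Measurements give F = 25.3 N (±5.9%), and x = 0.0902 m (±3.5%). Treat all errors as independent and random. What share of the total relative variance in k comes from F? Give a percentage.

74.0%

(δk/k)² = (1·δF/F)² + (-1·δx/x)²
  F term: (1×0.0590)² = 0.00348
  x term: (-1×0.0350)² = 0.00123
Total = 0.00471. Share from F = 0.00348/0.00471 = 0.740.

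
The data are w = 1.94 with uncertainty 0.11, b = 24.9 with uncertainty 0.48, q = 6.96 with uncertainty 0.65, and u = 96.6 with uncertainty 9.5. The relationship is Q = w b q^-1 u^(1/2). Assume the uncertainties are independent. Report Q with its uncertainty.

68.2 ± 8.28

Since Q is a product/quotient, work with relative uncertainties:
  (1·δw/w)² = (1×0.0567)² = 0.00322;  (1·δb/b)² = (1×0.0193)² = 0.000372;  (-1·δq/q)² = (-1×0.0934)² = 0.00872;  (½·δu/u)² = (0.5×0.0983)² = 0.00242
δQ/Q = √(0.0147) = 0.121
Q = 68.2, so δQ = 0.121 × 68.2 = 8.28.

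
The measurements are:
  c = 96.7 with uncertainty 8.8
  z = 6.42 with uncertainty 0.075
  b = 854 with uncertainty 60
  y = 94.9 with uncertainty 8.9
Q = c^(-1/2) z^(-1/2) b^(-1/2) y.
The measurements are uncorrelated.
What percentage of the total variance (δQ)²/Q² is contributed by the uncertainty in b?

(δQ/Q)² = (−½·δc/c)² + (−½·δz/z)² + (−½·δb/b)² + (1·δy/y)²
  c term: (-0.5×0.0910)² = 0.00207
  z term: (-0.5×0.0117)² = 3.41e-05
  b term: (-0.5×0.0703)² = 0.00123
  y term: (1×0.0938)² = 0.00880
Total = 0.0121. Share from b = 0.00123/0.0121 = 0.102.

10.2%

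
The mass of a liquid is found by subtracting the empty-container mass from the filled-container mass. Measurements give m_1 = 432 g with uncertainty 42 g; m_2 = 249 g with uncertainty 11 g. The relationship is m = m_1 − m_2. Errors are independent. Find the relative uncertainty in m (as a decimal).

m is a linear combination, so absolute uncertainties add in quadrature:
  (δm_1)² = 1760;  (δm_2)² = 121
δm = √(1880) = 43.4 g
m = 183 g, so δm/m = 43.4/183 = 0.237.

0.237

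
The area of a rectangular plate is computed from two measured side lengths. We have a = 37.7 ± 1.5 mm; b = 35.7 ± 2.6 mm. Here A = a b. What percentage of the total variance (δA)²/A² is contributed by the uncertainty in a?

(δA/A)² = (1·δa/a)² + (1·δb/b)²
  a term: (1×0.0398)² = 0.00158
  b term: (1×0.0728)² = 0.00530
Total = 0.00689. Share from a = 0.00158/0.00689 = 0.230.

23.0%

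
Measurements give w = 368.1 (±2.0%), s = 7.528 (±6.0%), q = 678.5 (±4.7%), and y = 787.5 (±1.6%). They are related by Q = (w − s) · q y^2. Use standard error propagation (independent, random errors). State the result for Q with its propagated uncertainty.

(1.517 ± 0.0917) × 10^11

Let u = w − s = 360.6. δu = √(δw² + δs²) = √(54.2 + 0.204) = 7.38, so δu/u = 0.0205.
Q is then a monomial in u, q, y:
δQ/Q = √((δu/u)² + (1·δq/q)² + (2·δy/y)²) = √(0.000418 + 0.00221 + 0.00102) = 0.0604
Q = 1.517e+11, so δQ = 0.0604 × 1.517e+11 = 9.17e+09.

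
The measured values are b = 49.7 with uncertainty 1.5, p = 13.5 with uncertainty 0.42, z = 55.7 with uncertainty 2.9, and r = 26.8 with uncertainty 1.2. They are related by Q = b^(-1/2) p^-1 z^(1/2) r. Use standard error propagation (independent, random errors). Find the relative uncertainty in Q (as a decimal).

Q is a product of powers, so relative uncertainties combine in quadrature:
  (−½·δb/b)² = (-0.5×0.0302)² = 0.000228;  (-1·δp/p)² = (-1×0.0311)² = 0.000968;  (½·δz/z)² = (0.5×0.0521)² = 0.000678;  (1·δr/r)² = (1×0.0448)² = 0.00200
δQ/Q = √(0.00388) = 0.0623

0.0623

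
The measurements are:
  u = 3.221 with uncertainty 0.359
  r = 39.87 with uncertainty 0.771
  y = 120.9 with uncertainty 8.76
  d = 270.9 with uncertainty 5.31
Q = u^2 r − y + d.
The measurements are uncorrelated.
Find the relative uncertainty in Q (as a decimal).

0.165

Let p = u^2·r = 413.6. δp/p = √((2·δu/u)² + (1·δr/r)²) = √(0.0497 + 0.000374) = 0.224, so δp = 92.6.
Q = p − y + d: δQ = √(δp² + δy² + δd²) = √(8570 + 76.7 + 28.2) = 93.1
Q = 563.6, so δQ/Q = 93.1/563.6 = 0.165.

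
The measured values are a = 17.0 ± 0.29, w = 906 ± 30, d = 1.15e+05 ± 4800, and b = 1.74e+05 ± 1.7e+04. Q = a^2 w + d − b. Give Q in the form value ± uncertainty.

Let p = a^2·w = 2.62e+05. δp/p = √((2·δa/a)² + (1·δw/w)²) = √(0.00116 + 0.00110) = 0.0475, so δp = 12400.
Q = p + d − b: δQ = √(δp² + δd² + δb²) = √(1.55e+08 + 2.3e+07 + 2.89e+08) = 21600
Q = 2.03e+05.

(2.03 ± 0.216) × 10^5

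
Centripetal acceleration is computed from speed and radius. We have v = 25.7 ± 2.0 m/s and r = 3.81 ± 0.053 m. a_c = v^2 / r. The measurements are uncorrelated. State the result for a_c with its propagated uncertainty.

173 ± 27.1 m/s^2

Relative error in a monomial: (δa_c/a_c)² = Σ (nᵢ · δxᵢ/xᵢ)².
  (2·δv/v)² = (2×0.0778)² = 0.0242;  (-1·δr/r)² = (-1×0.0139)² = 0.000194
δa_c/a_c = √(0.0244) = 0.156
a_c = 173 m/s^2, so δa_c = 0.156 × 173 = 27.1 m/s^2.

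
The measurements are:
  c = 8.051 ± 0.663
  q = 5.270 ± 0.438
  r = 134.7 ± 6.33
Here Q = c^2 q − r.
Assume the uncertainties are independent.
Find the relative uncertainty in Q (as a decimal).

0.306

Let p = c^2·q = 341.6. δp/p = √((2·δc/c)² + (1·δq/q)²) = √(0.0271 + 0.00691) = 0.184, so δp = 63.0.
Q = p − r: δQ = √(δp² + δr²) = √(3970 + 40.1) = 63.3
Q = 206.9, so δQ/Q = 63.3/206.9 = 0.306.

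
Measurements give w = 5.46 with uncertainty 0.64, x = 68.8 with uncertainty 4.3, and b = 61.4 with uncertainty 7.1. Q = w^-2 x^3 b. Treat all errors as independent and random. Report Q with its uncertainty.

(6.71 ± 2.16) × 10^5

Products/powers → add relative errors in quadrature, weighted by exponent:
  (-2·δw/w)² = (-2×0.117)² = 0.0550;  (3·δx/x)² = (3×0.0625)² = 0.0352;  (1·δb/b)² = (1×0.116)² = 0.0134
δQ/Q = √(0.103) = 0.322
Q = 6.71e+05, so δQ = 0.322 × 6.71e+05 = 2.16e+05.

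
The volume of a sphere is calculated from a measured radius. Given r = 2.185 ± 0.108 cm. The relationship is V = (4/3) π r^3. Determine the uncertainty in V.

V ∝ r^3, so δV/V = |3| · δr/r = 3 × 0.0494 = 0.148.
V = 43.70 cm^3, so δV = 0.148 × 43.70 = 6.48 cm^3.

6.48 cm^3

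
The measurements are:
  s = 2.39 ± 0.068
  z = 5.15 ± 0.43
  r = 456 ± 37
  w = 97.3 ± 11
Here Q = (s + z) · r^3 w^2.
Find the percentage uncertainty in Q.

Let u = s + z = 7.54. δu = √(δs² + δz²) = √(0.00462 + 0.185) = 0.435, so δu/u = 0.0577.
Q is then a monomial in u, r, w:
δQ/Q = √((δu/u)² + (3·δr/r)² + (2·δw/w)²) = √(0.00333 + 0.0593 + 0.0511) = 0.337

33.7%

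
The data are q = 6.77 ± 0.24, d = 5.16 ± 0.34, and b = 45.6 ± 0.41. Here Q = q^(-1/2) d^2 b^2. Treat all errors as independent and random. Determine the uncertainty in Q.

2860

Q is a product of powers, so relative uncertainties combine in quadrature:
  (−½·δq/q)² = (-0.5×0.0355)² = 0.000314;  (2·δd/d)² = (2×0.0659)² = 0.0174;  (2·δb/b)² = (2×0.00899)² = 0.000323
δQ/Q = √(0.0180) = 0.134
Q = 21300, so δQ = 0.134 × 21300 = 2860.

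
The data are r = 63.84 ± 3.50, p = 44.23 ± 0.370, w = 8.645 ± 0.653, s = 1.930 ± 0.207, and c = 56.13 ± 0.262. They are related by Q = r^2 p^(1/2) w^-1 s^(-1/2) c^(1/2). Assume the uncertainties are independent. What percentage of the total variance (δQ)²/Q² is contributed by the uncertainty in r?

58.3%

(δQ/Q)² = (2·δr/r)² + (½·δp/p)² + (-1·δw/w)² + (−½·δs/s)² + (½·δc/c)²
  r term: (2×0.0548)² = 0.0120
  p term: (0.5×0.00837)² = 1.75e-05
  w term: (-1×0.0755)² = 0.00571
  s term: (-0.5×0.107)² = 0.00288
  c term: (0.5×0.00467)² = 5.45e-06
Total = 0.0206. Share from r = 0.0120/0.0206 = 0.583.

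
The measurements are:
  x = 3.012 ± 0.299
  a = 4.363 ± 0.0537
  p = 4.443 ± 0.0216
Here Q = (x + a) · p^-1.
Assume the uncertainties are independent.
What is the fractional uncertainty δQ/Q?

0.0415

Let u = x + a = 7.375. δu = √(δx² + δa²) = √(0.0894 + 0.00288) = 0.304, so δu/u = 0.0412.
Q is then a monomial in u, p:
δQ/Q = √((δu/u)² + (-1·δp/p)²) = √(0.00170 + 2.36e-05) = 0.0415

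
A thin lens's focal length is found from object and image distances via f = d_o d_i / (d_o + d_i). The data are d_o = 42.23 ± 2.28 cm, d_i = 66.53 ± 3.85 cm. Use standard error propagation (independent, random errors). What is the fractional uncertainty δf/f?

0.0399

∂f/∂d_o = (d_i/(d_o+d_i))² = 0.374;  ∂f/∂d_i = (d_o/(d_o+d_i))² = 0.151
δf = √((∂f/∂d_o · δd_o)² + (∂f/∂d_i · δd_i)²) = √(0.728 + 0.337) = 1.03 cm
f = 25.83 cm, so δf/f = 1.03/25.83 = 0.0399.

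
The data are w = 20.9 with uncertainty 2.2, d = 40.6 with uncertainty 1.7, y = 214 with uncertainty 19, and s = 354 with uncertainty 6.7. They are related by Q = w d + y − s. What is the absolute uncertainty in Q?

Let p = w·d = 849. δp/p = √((1·δw/w)² + (1·δd/d)²) = √(0.0111 + 0.00175) = 0.113, so δp = 96.1.
Q = p + y − s: δQ = √(δp² + δy² + δs²) = √(9240 + 361 + 44.9) = 98.2

98.2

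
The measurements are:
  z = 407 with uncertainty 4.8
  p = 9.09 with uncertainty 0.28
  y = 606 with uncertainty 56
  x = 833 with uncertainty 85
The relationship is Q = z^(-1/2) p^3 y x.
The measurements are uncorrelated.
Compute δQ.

3.12e+06

Relative error in a monomial: (δQ/Q)² = Σ (nᵢ · δxᵢ/xᵢ)².
  (−½·δz/z)² = (-0.5×0.0118)² = 3.48e-05;  (3·δp/p)² = (3×0.0308)² = 0.00854;  (1·δy/y)² = (1×0.0924)² = 0.00854;  (1·δx/x)² = (1×0.102)² = 0.0104
δQ/Q = √(0.0275) = 0.166
Q = 1.88e+07, so δQ = 0.166 × 1.88e+07 = 3.12e+06.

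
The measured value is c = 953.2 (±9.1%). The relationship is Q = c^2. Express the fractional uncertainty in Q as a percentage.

18.2%

Q ∝ c^2, so δQ/Q = |2| · δc/c = 2 × 0.0910 = 0.182.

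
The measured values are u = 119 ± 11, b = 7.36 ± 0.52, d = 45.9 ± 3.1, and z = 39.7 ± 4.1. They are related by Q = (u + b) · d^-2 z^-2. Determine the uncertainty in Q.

Let w = u + b = 126. δw = √(δu² + δb²) = √(121 + 0.270) = 11.0, so δw/w = 0.0872.
Q is then a monomial in w, d, z:
δQ/Q = √((δw/w)² + (-2·δd/d)² + (-2·δz/z)²) = √(0.00760 + 0.0182 + 0.0427) = 0.262
Q = 3.81e-05, so δQ = 0.262 × 3.81e-05 = 9.96e-06.

9.96e-06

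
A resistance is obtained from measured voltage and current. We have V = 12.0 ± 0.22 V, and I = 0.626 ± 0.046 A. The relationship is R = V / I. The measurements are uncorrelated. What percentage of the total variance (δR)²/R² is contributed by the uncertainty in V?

(δR/R)² = (1·δV/V)² + (-1·δI/I)²
  V term: (1×0.0183)² = 0.000336
  I term: (-1×0.0735)² = 0.00540
Total = 0.00574. Share from V = 0.000336/0.00574 = 0.0586.

5.86%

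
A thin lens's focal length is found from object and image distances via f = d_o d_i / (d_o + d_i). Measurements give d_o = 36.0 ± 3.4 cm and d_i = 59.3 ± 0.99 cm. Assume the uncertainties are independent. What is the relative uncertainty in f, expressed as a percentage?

∂f/∂d_o = (d_i/(d_o+d_i))² = 0.387;  ∂f/∂d_i = (d_o/(d_o+d_i))² = 0.143
δf = √((∂f/∂d_o · δd_o)² + (∂f/∂d_i · δd_i)²) = √(1.73 + 0.0200) = 1.32 cm
f = 22.4 cm, so δf/f = 1.32/22.4 = 0.0591.

5.91%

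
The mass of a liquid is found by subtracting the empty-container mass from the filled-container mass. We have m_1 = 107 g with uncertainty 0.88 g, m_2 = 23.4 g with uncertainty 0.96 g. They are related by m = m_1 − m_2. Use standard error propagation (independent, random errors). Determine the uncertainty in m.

1.30 g

m is a linear combination, so absolute uncertainties add in quadrature:
  (δm_1)² = 0.774;  (δm_2)² = 0.922
δm = √(1.70) = 1.30 g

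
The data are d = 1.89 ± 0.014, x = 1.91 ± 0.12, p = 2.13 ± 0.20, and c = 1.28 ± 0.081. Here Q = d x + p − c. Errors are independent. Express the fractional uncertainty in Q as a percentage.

Let w = d·x = 3.61. δw/w = √((1·δd/d)² + (1·δx/x)²) = √(5.49e-05 + 0.00395) = 0.0633, so δw = 0.228.
Q = w + p − c: δQ = √(δw² + δp² + δc²) = √(0.0522 + 0.0400 + 0.00656) = 0.314
Q = 4.46, so δQ/Q = 0.314/4.46 = 0.0704.

7.04%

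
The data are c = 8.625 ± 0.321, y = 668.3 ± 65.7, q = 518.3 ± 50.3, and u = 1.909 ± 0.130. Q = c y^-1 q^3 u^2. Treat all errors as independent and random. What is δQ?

2.21e+06

For a monomial Q ∝ c, y^-1, q^3, u^2, fractional errors add in quadrature:
  (1·δc/c)² = (1×0.0372)² = 0.00139;  (-1·δy/y)² = (-1×0.0983)² = 0.00966;  (3·δq/q)² = (3×0.0970)² = 0.0848;  (2·δu/u)² = (2×0.0681)² = 0.0185
δQ/Q = √(0.114) = 0.338
Q = 6.549e+06, so δQ = 0.338 × 6.549e+06 = 2.21e+06.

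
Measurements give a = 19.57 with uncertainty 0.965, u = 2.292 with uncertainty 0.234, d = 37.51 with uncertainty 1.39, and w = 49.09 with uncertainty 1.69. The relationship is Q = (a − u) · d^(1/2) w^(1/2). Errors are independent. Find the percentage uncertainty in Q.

Let h = a − u = 17.28. δh = √(δa² + δu²) = √(0.931 + 0.0548) = 0.993, so δh/h = 0.0575.
Q is then a monomial in h, d, w:
δQ/Q = √((δh/h)² + (½·δd/d)² + (½·δw/w)²) = √(0.00330 + 0.000343 + 0.000296) = 0.0628

6.28%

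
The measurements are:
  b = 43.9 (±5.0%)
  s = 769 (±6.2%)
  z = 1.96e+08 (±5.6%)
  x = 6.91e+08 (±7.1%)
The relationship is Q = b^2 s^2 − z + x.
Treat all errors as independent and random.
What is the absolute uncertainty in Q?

Let p = b^2·s^2 = 1.14e+09. δp/p = √((2·δb/b)² + (2·δs/s)²) = √(0.0100 + 0.0154) = 0.159, so δp = 1.82e+08.
Q = p − z + x: δQ = √(δp² + δz² + δx²) = √(3.3e+16 + 1.2e+14 + 2.41e+15) = 1.88e+08

1.88e+08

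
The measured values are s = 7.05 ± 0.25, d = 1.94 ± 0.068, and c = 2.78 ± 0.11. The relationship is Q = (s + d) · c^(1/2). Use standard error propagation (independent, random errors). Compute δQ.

Let u = s + d = 8.99. δu = √(δs² + δd²) = √(0.0625 + 0.00462) = 0.259, so δu/u = 0.0288.
Q is then a monomial in u, c:
δQ/Q = √((δu/u)² + (½·δc/c)²) = √(0.000831 + 0.000391) = 0.0350
Q = 15.0, so δQ = 0.0350 × 15.0 = 0.524.

0.524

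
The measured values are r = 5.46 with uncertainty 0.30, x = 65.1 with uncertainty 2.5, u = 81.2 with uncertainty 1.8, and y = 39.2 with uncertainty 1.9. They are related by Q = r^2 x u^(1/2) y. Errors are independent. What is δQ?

86800

Each factor contributes (exponent × relative error)² to (δQ/Q)²:
  (2·δr/r)² = (2×0.0549)² = 0.0121;  (1·δx/x)² = (1×0.0384)² = 0.00147;  (½·δu/u)² = (0.5×0.0222)² = 0.000123;  (1·δy/y)² = (1×0.0485)² = 0.00235
δQ/Q = √(0.0160) = 0.127
Q = 6.86e+05, so δQ = 0.127 × 6.86e+05 = 86800.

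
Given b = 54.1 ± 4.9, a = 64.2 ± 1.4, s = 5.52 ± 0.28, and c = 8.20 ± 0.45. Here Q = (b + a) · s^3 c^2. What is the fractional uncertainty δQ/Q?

Let u = b + a = 118. δu = √(δb² + δa²) = √(24.0 + 1.96) = 5.10, so δu/u = 0.0431.
Q is then a monomial in u, s, c:
δQ/Q = √((δu/u)² + (3·δs/s)² + (2·δc/c)²) = √(0.00186 + 0.0232 + 0.0120) = 0.193

0.193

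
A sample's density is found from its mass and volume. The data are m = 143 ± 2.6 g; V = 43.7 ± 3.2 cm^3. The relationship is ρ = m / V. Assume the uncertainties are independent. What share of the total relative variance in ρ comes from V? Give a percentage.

(δρ/ρ)² = (1·δm/m)² + (-1·δV/V)²
  m term: (1×0.0182)² = 0.000331
  V term: (-1×0.0732)² = 0.00536
Total = 0.00569. Share from V = 0.00536/0.00569 = 0.942.

94.2%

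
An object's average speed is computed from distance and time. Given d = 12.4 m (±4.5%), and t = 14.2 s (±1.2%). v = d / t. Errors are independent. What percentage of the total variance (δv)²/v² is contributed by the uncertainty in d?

(δv/v)² = (1·δd/d)² + (-1·δt/t)²
  d term: (1×0.0450)² = 0.00202
  t term: (-1×0.0120)² = 0.000144
Total = 0.00217. Share from d = 0.00202/0.00217 = 0.934.

93.4%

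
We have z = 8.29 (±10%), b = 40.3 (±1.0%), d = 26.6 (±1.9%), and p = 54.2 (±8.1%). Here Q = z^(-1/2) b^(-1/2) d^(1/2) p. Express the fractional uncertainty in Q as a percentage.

9.58%

Q is a product of powers, so relative uncertainties combine in quadrature:
  (−½·δz/z)² = (-0.5×0.100)² = 0.00250;  (−½·δb/b)² = (-0.5×0.0100)² = 2.5e-05;  (½·δd/d)² = (0.5×0.0190)² = 9.02e-05;  (1·δp/p)² = (1×0.0810)² = 0.00656
δQ/Q = √(0.00918) = 0.0958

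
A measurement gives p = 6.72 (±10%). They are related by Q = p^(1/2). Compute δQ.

Q ∝ p^(1/2), so δQ/Q = |½| · δp/p = 0.5 × 0.100 = 0.0500.
Q = 2.59, so δQ = 0.0500 × 2.59 = 0.130.

0.130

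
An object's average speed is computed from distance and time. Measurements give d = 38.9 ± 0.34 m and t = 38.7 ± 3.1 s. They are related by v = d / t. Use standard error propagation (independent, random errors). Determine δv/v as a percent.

Products/powers → add relative errors in quadrature, weighted by exponent:
  (1·δd/d)² = (1×0.00874)² = 7.64e-05;  (-1·δt/t)² = (-1×0.0801)² = 0.00642
δv/v = √(0.00649) = 0.0806

8.06%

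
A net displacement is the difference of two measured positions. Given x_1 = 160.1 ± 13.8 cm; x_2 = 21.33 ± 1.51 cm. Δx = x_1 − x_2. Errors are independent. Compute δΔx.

Δx is a linear combination, so absolute uncertainties add in quadrature:
  (δx_1)² = 190;  (δx_2)² = 2.28
δΔx = √(193) = 13.9 cm

13.9 cm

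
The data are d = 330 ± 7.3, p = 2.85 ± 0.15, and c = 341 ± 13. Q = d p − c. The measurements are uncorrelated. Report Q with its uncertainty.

600 ± 55.2

Let w = d·p = 940. δw/w = √((1·δd/d)² + (1·δp/p)²) = √(0.000489 + 0.00277) = 0.0571, so δw = 53.7.
Q = w − c: δQ = √(δw² + δc²) = √(2880 + 169) = 55.2
Q = 600.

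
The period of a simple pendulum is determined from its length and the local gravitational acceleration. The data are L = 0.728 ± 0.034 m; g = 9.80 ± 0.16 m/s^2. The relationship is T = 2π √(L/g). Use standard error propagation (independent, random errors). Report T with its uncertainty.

1.71 ± 0.0424 s

Since T is a product/quotient, work with relative uncertainties:
  (½·δL/L)² = (0.5×0.0467)² = 0.000545;  (−½·δg/g)² = (-0.5×0.0163)² = 6.66e-05
δT/T = √(0.000612) = 0.0247
T = 1.71 s, so δT = 0.0247 × 1.71 = 0.0424 s.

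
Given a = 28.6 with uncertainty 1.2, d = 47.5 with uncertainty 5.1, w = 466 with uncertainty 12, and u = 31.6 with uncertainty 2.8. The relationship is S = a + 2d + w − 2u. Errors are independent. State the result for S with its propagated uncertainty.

Absolute uncertainties add in quadrature for a linear combination:
  (δa)² = 1.44;  (2·δd)² = 104;  (δw)² = 144;  (2·δu)² = 31.4
δS = √(281) = 16.8
S = 526.

526 ± 16.8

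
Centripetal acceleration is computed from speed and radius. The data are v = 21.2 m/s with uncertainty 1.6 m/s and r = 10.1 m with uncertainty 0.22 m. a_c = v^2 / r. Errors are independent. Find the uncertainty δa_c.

6.79 m/s^2

For a monomial a_c ∝ v^2, r^-1, fractional errors add in quadrature:
  (2·δv/v)² = (2×0.0755)² = 0.0228;  (-1·δr/r)² = (-1×0.0218)² = 0.000474
δa_c/a_c = √(0.0233) = 0.153
a_c = 44.5 m/s^2, so δa_c = 0.153 × 44.5 = 6.79 m/s^2.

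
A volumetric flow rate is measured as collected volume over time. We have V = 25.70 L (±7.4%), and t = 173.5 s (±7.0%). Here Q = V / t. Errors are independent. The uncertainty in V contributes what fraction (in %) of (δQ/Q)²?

(δQ/Q)² = (1·δV/V)² + (-1·δt/t)²
  V term: (1×0.0740)² = 0.00548
  t term: (-1×0.0700)² = 0.00490
Total = 0.0104. Share from V = 0.00548/0.0104 = 0.528.

52.8%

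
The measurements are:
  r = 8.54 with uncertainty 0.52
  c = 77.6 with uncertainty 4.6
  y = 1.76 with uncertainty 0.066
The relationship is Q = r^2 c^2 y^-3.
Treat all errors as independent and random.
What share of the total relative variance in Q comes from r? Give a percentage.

35.7%

(δQ/Q)² = (2·δr/r)² + (2·δc/c)² + (-3·δy/y)²
  r term: (2×0.0609)² = 0.0148
  c term: (2×0.0593)² = 0.0141
  y term: (-3×0.0375)² = 0.0127
Total = 0.0415. Share from r = 0.0148/0.0415 = 0.357.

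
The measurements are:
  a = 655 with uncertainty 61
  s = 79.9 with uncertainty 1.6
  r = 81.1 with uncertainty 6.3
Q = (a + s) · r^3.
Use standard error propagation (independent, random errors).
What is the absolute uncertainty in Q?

9.7e+07

Let u = a + s = 735. δu = √(δa² + δs²) = √(3720 + 2.56) = 61.0, so δu/u = 0.0830.
Q is then a monomial in u, r:
δQ/Q = √((δu/u)² + (3·δr/r)²) = √(0.00689 + 0.0543) = 0.247
Q = 3.92e+08, so δQ = 0.247 × 3.92e+08 = 9.7e+07.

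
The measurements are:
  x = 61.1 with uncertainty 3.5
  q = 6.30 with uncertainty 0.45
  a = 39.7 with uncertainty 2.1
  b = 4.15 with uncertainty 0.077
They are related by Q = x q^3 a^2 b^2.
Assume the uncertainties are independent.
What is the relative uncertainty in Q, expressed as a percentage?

For a monomial Q ∝ x, q^3, a^2, b^2, fractional errors add in quadrature:
  (1·δx/x)² = (1×0.0573)² = 0.00328;  (3·δq/q)² = (3×0.0714)² = 0.0459;  (2·δa/a)² = (2×0.0529)² = 0.0112;  (2·δb/b)² = (2×0.0186)² = 0.00138
δQ/Q = √(0.0618) = 0.249

24.9%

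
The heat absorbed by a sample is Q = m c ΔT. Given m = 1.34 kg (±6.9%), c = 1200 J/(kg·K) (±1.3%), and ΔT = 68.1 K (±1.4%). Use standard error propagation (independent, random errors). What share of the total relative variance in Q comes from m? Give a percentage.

(δQ/Q)² = (1·δm/m)² + (1·δc/c)² + (1·δΔT/ΔT)²
  m term: (1×0.0690)² = 0.00476
  c term: (1×0.0130)² = 0.000169
  ΔT term: (1×0.0140)² = 0.000196
Total = 0.00513. Share from m = 0.00476/0.00513 = 0.929.

92.9%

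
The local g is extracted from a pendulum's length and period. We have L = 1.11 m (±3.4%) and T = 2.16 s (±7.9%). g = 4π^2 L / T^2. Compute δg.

1.52 m/s^2

Each factor contributes (exponent × relative error)² to (δg/g)²:
  (1·δL/L)² = (1×0.0340)² = 0.00116;  (-2·δT/T)² = (-2×0.0790)² = 0.0250
δg/g = √(0.0261) = 0.162
g = 9.39 m/s^2, so δg = 0.162 × 9.39 = 1.52 m/s^2.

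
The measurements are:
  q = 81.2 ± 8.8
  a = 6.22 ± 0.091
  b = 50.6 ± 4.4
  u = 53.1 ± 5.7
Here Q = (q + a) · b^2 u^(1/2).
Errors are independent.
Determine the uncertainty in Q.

3.39e+05

Let w = q + a = 87.4. δw = √(δq² + δa²) = √(77.4 + 0.00828) = 8.80, so δw/w = 0.101.
Q is then a monomial in w, b, u:
δQ/Q = √((δw/w)² + (2·δb/b)² + (½·δu/u)²) = √(0.0101 + 0.0302 + 0.00288) = 0.208
Q = 1.63e+06, so δQ = 0.208 × 1.63e+06 = 3.39e+05.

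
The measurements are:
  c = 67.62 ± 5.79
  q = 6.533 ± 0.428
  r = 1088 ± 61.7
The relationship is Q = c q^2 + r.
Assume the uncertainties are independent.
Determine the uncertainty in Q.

Let p = c·q^2 = 2886. δp/p = √((1·δc/c)² + (2·δq/q)²) = √(0.00733 + 0.0172) = 0.157, so δp = 452.
Q = p + r: δQ = √(δp² + δr²) = √(2.04e+05 + 3810) = 456

456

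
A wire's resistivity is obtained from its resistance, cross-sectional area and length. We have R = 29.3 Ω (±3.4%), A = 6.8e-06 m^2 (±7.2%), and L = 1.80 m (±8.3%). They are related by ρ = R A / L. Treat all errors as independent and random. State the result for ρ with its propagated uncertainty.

Since ρ is a product/quotient, work with relative uncertainties:
  (1·δR/R)² = (1×0.0340)² = 0.00116;  (1·δA/A)² = (1×0.0720)² = 0.00518;  (-1·δL/L)² = (-1×0.0830)² = 0.00689
δρ/ρ = √(0.0132) = 0.115
ρ = 0.000111 Ω·m, so δρ = 0.115 × 0.000111 = 1.27e-05 Ω·m.

(1.11 ± 0.127) × 10^-4 Ω·m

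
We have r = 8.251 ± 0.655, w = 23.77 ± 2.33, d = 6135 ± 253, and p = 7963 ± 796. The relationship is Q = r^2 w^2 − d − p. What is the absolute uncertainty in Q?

9740

Let h = r^2·w^2 = 38470. δh/h = √((2·δr/r)² + (2·δw/w)²) = √(0.0252 + 0.0384) = 0.252, so δh = 9700.
Q = h − d − p: δQ = √(δh² + δd² + δp²) = √(9.42e+07 + 64000 + 6.34e+05) = 9740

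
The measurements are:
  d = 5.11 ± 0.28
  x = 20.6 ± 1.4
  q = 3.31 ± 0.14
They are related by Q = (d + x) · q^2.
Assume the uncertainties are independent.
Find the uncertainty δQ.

Let u = d + x = 25.7. δu = √(δd² + δx²) = √(0.0784 + 1.96) = 1.43, so δu/u = 0.0555.
Q is then a monomial in u, q:
δQ/Q = √((δu/u)² + (2·δq/q)²) = √(0.00308 + 0.00716) = 0.101
Q = 282, so δQ = 0.101 × 282 = 28.5.

28.5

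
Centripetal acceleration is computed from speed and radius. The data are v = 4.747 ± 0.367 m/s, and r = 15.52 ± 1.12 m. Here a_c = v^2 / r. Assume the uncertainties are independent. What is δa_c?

For a monomial a_c ∝ v^2, r^-1, fractional errors add in quadrature:
  (2·δv/v)² = (2×0.0773)² = 0.0239;  (-1·δr/r)² = (-1×0.0722)² = 0.00521
δa_c/a_c = √(0.0291) = 0.171
a_c = 1.452 m/s^2, so δa_c = 0.171 × 1.452 = 0.248 m/s^2.

0.248 m/s^2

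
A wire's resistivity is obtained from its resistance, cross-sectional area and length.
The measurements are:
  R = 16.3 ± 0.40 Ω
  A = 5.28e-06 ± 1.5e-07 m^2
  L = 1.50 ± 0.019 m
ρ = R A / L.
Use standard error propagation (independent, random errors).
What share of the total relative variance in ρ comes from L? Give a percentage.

(δρ/ρ)² = (1·δR/R)² + (1·δA/A)² + (-1·δL/L)²
  R term: (1×0.0245)² = 0.000602
  A term: (1×0.0284)² = 0.000807
  L term: (-1×0.0127)² = 0.000160
Total = 0.00157. Share from L = 0.000160/0.00157 = 0.102.

10.2%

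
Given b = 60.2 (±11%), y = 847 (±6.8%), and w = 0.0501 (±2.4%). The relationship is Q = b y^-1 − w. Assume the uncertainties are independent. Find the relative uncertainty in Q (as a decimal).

Let p = b·y^-1 = 0.0711. δp/p = √((1·δb/b)² + (-1·δy/y)²) = √(0.0121 + 0.00462) = 0.129, so δp = 0.00919.
Q = p − w: δQ = √(δp² + δw²) = √(8.45e-05 + 1.45e-06) = 0.00927
Q = 0.0210, so δQ/Q = 0.00927/0.0210 = 0.442.

0.442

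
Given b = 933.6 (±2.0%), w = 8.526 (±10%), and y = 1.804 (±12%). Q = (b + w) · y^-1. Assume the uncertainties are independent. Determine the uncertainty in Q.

Let u = b + w = 942.1. δu = √(δb² + δw²) = √(349 + 0.727) = 18.7, so δu/u = 0.0198.
Q is then a monomial in u, y:
δQ/Q = √((δu/u)² + (-1·δy/y)²) = √(0.000394 + 0.0144) = 0.122
Q = 522.2, so δQ = 0.122 × 522.2 = 63.5.

63.5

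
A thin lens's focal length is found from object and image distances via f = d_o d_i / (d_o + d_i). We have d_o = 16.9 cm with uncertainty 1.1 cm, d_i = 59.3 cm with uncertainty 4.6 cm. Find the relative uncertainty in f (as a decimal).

0.0535

∂f/∂d_o = (d_i/(d_o+d_i))² = 0.606;  ∂f/∂d_i = (d_o/(d_o+d_i))² = 0.0492
δf = √((∂f/∂d_o · δd_o)² + (∂f/∂d_i · δd_i)²) = √(0.444 + 0.0512) = 0.704 cm
f = 13.2 cm, so δf/f = 0.704/13.2 = 0.0535.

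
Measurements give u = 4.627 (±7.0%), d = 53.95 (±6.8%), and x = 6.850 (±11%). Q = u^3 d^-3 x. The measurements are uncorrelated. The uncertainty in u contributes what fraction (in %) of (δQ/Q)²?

45.1%

(δQ/Q)² = (3·δu/u)² + (-3·δd/d)² + (1·δx/x)²
  u term: (3×0.0700)² = 0.0441
  d term: (-3×0.0680)² = 0.0416
  x term: (1×0.110)² = 0.0121
Total = 0.0978. Share from u = 0.0441/0.0978 = 0.451.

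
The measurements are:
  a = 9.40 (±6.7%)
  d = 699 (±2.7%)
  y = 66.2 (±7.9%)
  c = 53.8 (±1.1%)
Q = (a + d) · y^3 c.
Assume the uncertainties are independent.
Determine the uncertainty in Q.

2.64e+09

Let u = a + d = 708. δu = √(δa² + δd²) = √(0.397 + 356) = 18.9, so δu/u = 0.0267.
Q is then a monomial in u, y, c:
δQ/Q = √((δu/u)² + (3·δy/y)² + (1·δc/c)²) = √(0.000711 + 0.0562 + 0.000121) = 0.239
Q = 1.11e+10, so δQ = 0.239 × 1.11e+10 = 2.64e+09.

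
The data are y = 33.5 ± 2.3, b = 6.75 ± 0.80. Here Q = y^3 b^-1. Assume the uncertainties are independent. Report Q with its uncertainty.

Each factor contributes (exponent × relative error)² to (δQ/Q)²:
  (3·δy/y)² = (3×0.0687)² = 0.0424;  (-1·δb/b)² = (-1×0.119)² = 0.0140
δQ/Q = √(0.0565) = 0.238
Q = 5570, so δQ = 0.238 × 5570 = 1320.

5570 ± 1320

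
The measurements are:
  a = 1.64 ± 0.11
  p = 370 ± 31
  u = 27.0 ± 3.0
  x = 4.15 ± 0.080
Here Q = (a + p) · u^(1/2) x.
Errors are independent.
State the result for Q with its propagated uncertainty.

Let w = a + p = 372. δw = √(δa² + δp²) = √(0.0121 + 961) = 31.0, so δw/w = 0.0834.
Q is then a monomial in w, u, x:
δQ/Q = √((δw/w)² + (½·δu/u)² + (1·δx/x)²) = √(0.00696 + 0.00309 + 0.000372) = 0.102
Q = 8010, so δQ = 0.102 × 8010 = 818.

8010 ± 818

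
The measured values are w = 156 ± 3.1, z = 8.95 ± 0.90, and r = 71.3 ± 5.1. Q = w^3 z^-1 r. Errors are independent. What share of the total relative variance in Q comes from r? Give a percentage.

(δQ/Q)² = (3·δw/w)² + (-1·δz/z)² + (1·δr/r)²
  w term: (3×0.0199)² = 0.00355
  z term: (-1×0.101)² = 0.0101
  r term: (1×0.0715)² = 0.00512
Total = 0.0188. Share from r = 0.00512/0.0188 = 0.272.

27.2%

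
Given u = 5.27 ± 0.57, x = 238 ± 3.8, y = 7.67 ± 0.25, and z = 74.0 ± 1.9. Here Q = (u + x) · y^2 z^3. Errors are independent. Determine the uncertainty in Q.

Let w = u + x = 243. δw = √(δu² + δx²) = √(0.325 + 14.4) = 3.84, so δw/w = 0.0158.
Q is then a monomial in w, y, z:
δQ/Q = √((δw/w)² + (2·δy/y)² + (3·δz/z)²) = √(0.000249 + 0.00425 + 0.00593) = 0.102
Q = 5.8e+09, so δQ = 0.102 × 5.8e+09 = 5.92e+08.

5.92e+08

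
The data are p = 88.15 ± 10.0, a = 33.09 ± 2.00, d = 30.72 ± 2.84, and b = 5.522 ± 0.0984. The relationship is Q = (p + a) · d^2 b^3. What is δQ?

Let u = p + a = 121.2. δu = √(δp² + δa²) = √(100 + 4.00) = 10.2, so δu/u = 0.0841.
Q is then a monomial in u, d, b:
δQ/Q = √((δu/u)² + (2·δd/d)² + (3·δb/b)²) = √(0.00708 + 0.0342 + 0.00286) = 0.210
Q = 1.927e+07, so δQ = 0.210 × 1.927e+07 = 4.05e+06.

4.05e+06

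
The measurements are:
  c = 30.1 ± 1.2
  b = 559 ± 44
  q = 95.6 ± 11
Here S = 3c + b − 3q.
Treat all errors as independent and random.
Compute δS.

55.1

Absolute uncertainties add in quadrature for a linear combination:
  (3·δc)² = 13.0;  (δb)² = 1940;  (3·δq)² = 1090
δS = √(3040) = 55.1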